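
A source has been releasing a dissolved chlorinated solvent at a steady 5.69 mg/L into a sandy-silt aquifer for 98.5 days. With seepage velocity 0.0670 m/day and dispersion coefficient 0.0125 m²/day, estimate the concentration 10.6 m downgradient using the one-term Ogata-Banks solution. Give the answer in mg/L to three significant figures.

For a continuous step input, C/C₀ ≈ ½·erfc((x−vt)/(2√(Dt))).
vt = 0.0670 × 98.5 = 6.5995 m and 2√(Dt) = 2√(0.0125 × 98.5) = 2.219 m.
Argument (x−vt)/(2√(Dt)) = (10.6 − 6.5995)/2.219 = 1.803; ½·erfc(1.803) = 0.005389.
C = 5.69 × 0.005389 = 0.0307 mg/L.

0.0307 mg/L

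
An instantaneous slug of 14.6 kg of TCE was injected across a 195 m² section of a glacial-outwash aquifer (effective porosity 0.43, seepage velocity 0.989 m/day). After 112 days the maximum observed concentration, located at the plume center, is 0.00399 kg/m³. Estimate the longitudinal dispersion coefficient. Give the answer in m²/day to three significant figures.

1.35 m²/day

At the plume center C_max = M/(n_e·A·√(4πDt)), so D = M²/(4πt·(n_e·A·C_max)²).
n_e·A·C_max = 0.43 × 195 × 0.00399 = 0.3346 kg/m.
D = 14.6²/(4π × 112 × 0.3346²) = 1.35 m²/day.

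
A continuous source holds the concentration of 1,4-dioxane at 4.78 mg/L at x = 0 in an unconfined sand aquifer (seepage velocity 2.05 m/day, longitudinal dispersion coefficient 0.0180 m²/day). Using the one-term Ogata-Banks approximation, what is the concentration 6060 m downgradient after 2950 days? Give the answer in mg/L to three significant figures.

0.538 mg/L

For a continuous step input, C/C₀ ≈ ½·erfc((x−vt)/(2√(Dt))).
vt = 2.05 × 2950 = 6047.5 m and 2√(Dt) = 2√(0.0180 × 2950) = 14.57 m.
Argument (x−vt)/(2√(Dt)) = (6060 − 6047.5)/14.57 = 0.8579; ½·erfc(0.8579) = 0.1125.
C = 4.78 × 0.1125 = 0.538 mg/L.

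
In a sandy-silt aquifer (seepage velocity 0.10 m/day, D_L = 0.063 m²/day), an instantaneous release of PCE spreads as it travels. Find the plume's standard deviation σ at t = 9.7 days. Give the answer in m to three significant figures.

Dispersive spreading gives a Gaussian with σ² = 2Dt; advection only shifts the center.
σ = √(2 × 0.063 × 9.7) = 1.11 m.

1.11 m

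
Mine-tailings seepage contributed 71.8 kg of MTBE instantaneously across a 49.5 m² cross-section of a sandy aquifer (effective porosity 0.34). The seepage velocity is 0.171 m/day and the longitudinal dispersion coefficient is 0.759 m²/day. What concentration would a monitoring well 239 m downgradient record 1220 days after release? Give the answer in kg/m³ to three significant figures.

0.0308 kg/m³

For an instantaneous plane source, C(x,t) = M/(n_e·A·√(4πDt)) · exp(−(x−vt)²/(4Dt)), with n_e·A the pore (flow) area.
Plume center vt = 0.171 × 1220 = 208.62 m, so the well at 239 m is 30.38 m downgradient of the peak.
√(4πDt) = 107.9 m, giving peak height M/(n_e·A·√(4πDt)) = 71.8/(0.34 × 49.5 × 107.9) = 0.03954 kg/m³.
(x−vt)²/(4Dt) = (30.38)²/(4 × 0.759 × 1220) = 0.2492; exp(−0.2492) = 0.7794.
C = 0.03954 × 0.7794 = 0.0308 kg/m³.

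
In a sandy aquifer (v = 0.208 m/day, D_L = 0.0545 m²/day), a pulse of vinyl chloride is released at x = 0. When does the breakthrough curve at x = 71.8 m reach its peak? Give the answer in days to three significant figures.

344 days

For the 1D instantaneous-source solution, setting ∂C/∂t = 0 at fixed x gives v²t² + 2Dt − x² = 0, so t = (√(D² + v²x²) − D)/v².
√(D² + v²x²) = √(0.0545² + 0.208² × 71.8²) = 14.93; v² = 0.043264.
t = (14.93 − 0.0545)/0.043264 = 344 days (vs. the pure-advection estimate x/v = 345 d).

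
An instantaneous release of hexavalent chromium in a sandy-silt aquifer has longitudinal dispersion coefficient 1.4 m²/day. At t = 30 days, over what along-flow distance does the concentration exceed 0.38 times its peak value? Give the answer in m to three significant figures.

The plume is Gaussian with σ = √(2Dt) = √(2 × 1.4 × 30) = 9.165 m.
C/C_peak = exp(−Δx²/(2σ²)) = 0.38 ⇒ Δx = σ·√(−2 ln 0.38) = 9.165 × 1.391 = 12.75 m.
Width = 2Δx = 25.5 m.

25.5 m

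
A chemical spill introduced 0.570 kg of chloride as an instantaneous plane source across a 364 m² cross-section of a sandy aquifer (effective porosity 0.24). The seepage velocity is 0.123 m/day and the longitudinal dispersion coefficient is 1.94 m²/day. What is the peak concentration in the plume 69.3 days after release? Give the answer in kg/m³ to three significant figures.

0.000159 kg/m³

The peak of an instantaneous 1D plume sits at x = vt; there the Gaussian factor is 1 and C_max = M/(n_e·A·√(4πDt)), where n_e·A is the pore area the mass is dissolved in.
√(4πDt) = √(4π × 1.94 × 69.3) = 41.10 m, so C_max = 0.570/(0.24 × 364 × 41.10) = 0.000159 kg/m³.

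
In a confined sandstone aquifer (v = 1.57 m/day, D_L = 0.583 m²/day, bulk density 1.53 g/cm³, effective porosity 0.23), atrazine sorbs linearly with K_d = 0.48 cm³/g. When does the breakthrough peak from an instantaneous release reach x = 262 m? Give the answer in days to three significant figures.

Retardation factor R = 1 + ρ_b·K_d/n = 1 + 1.53 × 0.48/0.23 = 4.193.
Sorption retards both mechanisms: v_R = v/R = 0.3744 m/day, D_R = D/R = 0.1390 m²/day.
Peak time from v_R²t² + 2D_R t − x² = 0: t = (√(D_R² + v_R²x²) − D_R)/v_R².
√(D_R² + v_R²x²) = √(0.1390² + 0.3744² × 262²) = 98.09; v_R² = 0.1402.
t = (98.09 − 0.1390)/0.1402 = 699 days.

699 days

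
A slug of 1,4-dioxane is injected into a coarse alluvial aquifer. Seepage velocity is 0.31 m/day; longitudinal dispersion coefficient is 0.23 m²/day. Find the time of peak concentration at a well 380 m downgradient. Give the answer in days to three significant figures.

1220 days

For the 1D instantaneous-source solution, setting ∂C/∂t = 0 at fixed x gives v²t² + 2Dt − x² = 0, so t = (√(D² + v²x²) − D)/v².
√(D² + v²x²) = √(0.23² + 0.31² × 380²) = 117.8; v² = 0.0961.
t = (117.8 − 0.23)/0.0961 = 1220 days (vs. the pure-advection estimate x/v = 1230 d).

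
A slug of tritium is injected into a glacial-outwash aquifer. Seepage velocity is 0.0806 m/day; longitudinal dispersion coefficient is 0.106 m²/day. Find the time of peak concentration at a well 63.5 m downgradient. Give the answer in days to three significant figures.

772 days

For the 1D instantaneous-source solution, setting ∂C/∂t = 0 at fixed x gives v²t² + 2Dt − x² = 0, so t = (√(D² + v²x²) − D)/v².
√(D² + v²x²) = √(0.106² + 0.0806² × 63.5²) = 5.119; v² = 0.00649636.
t = (5.119 − 0.106)/0.00649636 = 772 days (vs. the pure-advection estimate x/v = 788 d).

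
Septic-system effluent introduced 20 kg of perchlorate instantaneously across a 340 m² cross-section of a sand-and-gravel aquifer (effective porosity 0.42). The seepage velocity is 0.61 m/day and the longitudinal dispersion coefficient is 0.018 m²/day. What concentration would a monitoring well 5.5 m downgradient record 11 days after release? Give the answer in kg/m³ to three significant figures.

0.0140 kg/m³

For an instantaneous plane source, C(x,t) = M/(n_e·A·√(4πDt)) · exp(−(x−vt)²/(4Dt)), with n_e·A the pore (flow) area.
Plume center vt = 0.61 × 11 = 6.71 m, so the well at 5.5 m is 1.21 m upgradient of the peak.
√(4πDt) = 1.577 m, giving peak height M/(n_e·A·√(4πDt)) = 20/(0.42 × 340 × 1.577) = 0.08881 kg/m³.
(x−vt)²/(4Dt) = (-1.21)²/(4 × 0.018 × 11) = 1.849; exp(−1.849) = 0.1574.
C = 0.08881 × 0.1574 = 0.0140 kg/m³.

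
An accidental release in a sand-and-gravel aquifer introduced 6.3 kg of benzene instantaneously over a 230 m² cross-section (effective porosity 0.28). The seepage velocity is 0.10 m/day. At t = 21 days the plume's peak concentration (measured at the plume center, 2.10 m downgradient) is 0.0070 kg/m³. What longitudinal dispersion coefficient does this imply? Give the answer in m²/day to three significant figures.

0.740 m²/day

At the plume center C_max = M/(n_e·A·√(4πDt)), so D = M²/(4πt·(n_e·A·C_max)²).
n_e·A·C_max = 0.28 × 230 × 0.0070 = 0.4508 kg/m.
D = 6.3²/(4π × 21 × 0.4508²) = 0.740 m²/day.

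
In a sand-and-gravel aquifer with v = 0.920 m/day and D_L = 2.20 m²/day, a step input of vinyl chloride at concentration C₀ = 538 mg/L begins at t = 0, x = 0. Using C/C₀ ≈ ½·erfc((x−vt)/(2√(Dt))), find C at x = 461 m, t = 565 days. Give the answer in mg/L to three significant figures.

For a continuous step input, C/C₀ ≈ ½·erfc((x−vt)/(2√(Dt))).
vt = 0.920 × 565 = 519.8 m and 2√(Dt) = 2√(2.20 × 565) = 70.51 m.
Argument (x−vt)/(2√(Dt)) = (461 − 519.8)/70.51 = -0.8339; ½·erfc(-0.8339) = 0.8809.
C = 538 × 0.8809 = 474 mg/L.

474 mg/L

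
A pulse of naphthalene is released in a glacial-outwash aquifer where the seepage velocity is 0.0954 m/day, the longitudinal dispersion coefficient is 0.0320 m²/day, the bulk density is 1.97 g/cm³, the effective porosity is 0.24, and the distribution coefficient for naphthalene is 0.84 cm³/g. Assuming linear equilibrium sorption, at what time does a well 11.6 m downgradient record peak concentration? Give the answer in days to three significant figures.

933 days

Retardation factor R = 1 + ρ_b·K_d/n = 1 + 1.97 × 0.84/0.24 = 7.895.
Sorption retards both mechanisms: v_R = v/R = 0.01208 m/day, D_R = D/R = 0.004053 m²/day.
Peak time from v_R²t² + 2D_R t − x² = 0: t = (√(D_R² + v_R²x²) − D_R)/v_R².
√(D_R² + v_R²x²) = √(0.004053² + 0.01208² × 11.6²) = 0.1402; v_R² = 0.0001459.
t = (0.1402 − 0.004053)/0.0001459 = 933 days.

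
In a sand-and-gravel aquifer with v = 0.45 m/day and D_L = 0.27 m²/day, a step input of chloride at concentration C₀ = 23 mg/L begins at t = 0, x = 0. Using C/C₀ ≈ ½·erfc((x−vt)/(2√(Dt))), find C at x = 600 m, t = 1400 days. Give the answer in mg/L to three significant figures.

19.8 mg/L

For a continuous step input, C/C₀ ≈ ½·erfc((x−vt)/(2√(Dt))).
vt = 0.45 × 1400 = 630 m and 2√(Dt) = 2√(0.27 × 1400) = 38.88 m.
Argument (x−vt)/(2√(Dt)) = (600 − 630)/38.88 = -0.7716; ½·erfc(-0.7716) = 0.8624.
C = 23 × 0.8624 = 19.8 mg/L.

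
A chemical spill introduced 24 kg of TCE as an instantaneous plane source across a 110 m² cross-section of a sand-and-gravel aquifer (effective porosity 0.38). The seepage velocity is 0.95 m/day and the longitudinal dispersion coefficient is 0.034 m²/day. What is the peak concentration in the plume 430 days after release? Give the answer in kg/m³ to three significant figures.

0.0424 kg/m³

The peak of an instantaneous 1D plume sits at x = vt; there the Gaussian factor is 1 and C_max = M/(n_e·A·√(4πDt)), where n_e·A is the pore area the mass is dissolved in.
√(4πDt) = √(4π × 0.034 × 430) = 13.55 m, so C_max = 24/(0.38 × 110 × 13.55) = 0.0424 kg/m³.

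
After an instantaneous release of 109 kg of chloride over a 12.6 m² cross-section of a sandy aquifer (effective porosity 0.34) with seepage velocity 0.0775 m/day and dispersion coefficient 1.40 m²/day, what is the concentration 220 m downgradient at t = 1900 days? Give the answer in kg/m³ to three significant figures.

For an instantaneous plane source, C(x,t) = M/(n_e·A·√(4πDt)) · exp(−(x−vt)²/(4Dt)), with n_e·A the pore (flow) area.
Plume center vt = 0.0775 × 1900 = 147.25 m, so the well at 220 m is 72.75 m downgradient of the peak.
√(4πDt) = 182.8 m, giving peak height M/(n_e·A·√(4πDt)) = 109/(0.34 × 12.6 × 182.8) = 0.1392 kg/m³.
(x−vt)²/(4Dt) = (72.75)²/(4 × 1.40 × 1900) = 0.4974; exp(−0.4974) = 0.6081.
C = 0.1392 × 0.6081 = 0.0846 kg/m³.

0.0846 kg/m³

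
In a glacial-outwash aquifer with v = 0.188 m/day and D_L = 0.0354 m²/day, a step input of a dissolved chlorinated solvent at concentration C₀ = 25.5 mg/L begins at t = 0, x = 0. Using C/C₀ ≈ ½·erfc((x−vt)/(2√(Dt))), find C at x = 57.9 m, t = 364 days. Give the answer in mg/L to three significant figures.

25.0 mg/L

For a continuous step input, C/C₀ ≈ ½·erfc((x−vt)/(2√(Dt))).
vt = 0.188 × 364 = 68.432 m and 2√(Dt) = 2√(0.0354 × 364) = 7.179 m.
Argument (x−vt)/(2√(Dt)) = (57.9 − 68.432)/7.179 = -1.467; ½·erfc(-1.467) = 0.9810.
C = 25.5 × 0.9810 = 25.0 mg/L.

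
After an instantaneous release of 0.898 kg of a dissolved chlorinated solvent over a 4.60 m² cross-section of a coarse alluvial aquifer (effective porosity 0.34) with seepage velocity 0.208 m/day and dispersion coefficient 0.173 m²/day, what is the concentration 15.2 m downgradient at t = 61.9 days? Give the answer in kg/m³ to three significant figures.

For an instantaneous plane source, C(x,t) = M/(n_e·A·√(4πDt)) · exp(−(x−vt)²/(4Dt)), with n_e·A the pore (flow) area.
Plume center vt = 0.208 × 61.9 = 12.8752 m, so the well at 15.2 m is 2.3248 m downgradient of the peak.
√(4πDt) = 11.60 m, giving peak height M/(n_e·A·√(4πDt)) = 0.898/(0.34 × 4.60 × 11.60) = 0.04950 kg/m³.
(x−vt)²/(4Dt) = (2.3248)²/(4 × 0.173 × 61.9) = 0.1262; exp(−0.1262) = 0.8814.
C = 0.04950 × 0.8814 = 0.0436 kg/m³.

0.0436 kg/m³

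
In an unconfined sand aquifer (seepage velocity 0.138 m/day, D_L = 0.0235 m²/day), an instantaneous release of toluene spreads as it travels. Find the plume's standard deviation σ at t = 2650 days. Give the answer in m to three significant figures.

Dispersive spreading gives a Gaussian with σ² = 2Dt; advection only shifts the center.
σ = √(2 × 0.0235 × 2650) = 11.2 m.

11.2 m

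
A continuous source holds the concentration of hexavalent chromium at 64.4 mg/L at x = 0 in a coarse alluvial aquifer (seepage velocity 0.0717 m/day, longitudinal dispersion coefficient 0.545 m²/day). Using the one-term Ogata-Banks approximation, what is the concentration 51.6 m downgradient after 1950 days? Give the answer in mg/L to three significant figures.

62.6 mg/L

For a continuous step input, C/C₀ ≈ ½·erfc((x−vt)/(2√(Dt))).
vt = 0.0717 × 1950 = 139.815 m and 2√(Dt) = 2√(0.545 × 1950) = 65.20 m.
Argument (x−vt)/(2√(Dt)) = (51.6 − 139.815)/65.20 = -1.353; ½·erfc(-1.353) = 0.9722.
C = 64.4 × 0.9722 = 62.6 mg/L.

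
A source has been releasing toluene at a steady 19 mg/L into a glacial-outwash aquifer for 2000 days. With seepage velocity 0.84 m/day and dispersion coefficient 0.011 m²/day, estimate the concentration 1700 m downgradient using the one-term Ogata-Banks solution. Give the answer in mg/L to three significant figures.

For a continuous step input, C/C₀ ≈ ½·erfc((x−vt)/(2√(Dt))).
vt = 0.84 × 2000 = 1680 m and 2√(Dt) = 2√(0.011 × 2000) = 9.381 m.
Argument (x−vt)/(2√(Dt)) = (1700 − 1680)/9.381 = 2.132; ½·erfc(2.132) = 0.001284.
C = 19 × 0.001284 = 0.0244 mg/L.

0.0244 mg/L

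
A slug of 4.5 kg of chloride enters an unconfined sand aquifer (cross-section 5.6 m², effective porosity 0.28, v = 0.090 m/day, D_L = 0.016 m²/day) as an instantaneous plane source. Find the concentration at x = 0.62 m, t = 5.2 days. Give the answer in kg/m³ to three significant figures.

2.62 kg/m³

For an instantaneous plane source, C(x,t) = M/(n_e·A·√(4πDt)) · exp(−(x−vt)²/(4Dt)), with n_e·A the pore (flow) area.
Plume center vt = 0.090 × 5.2 = 0.468 m, so the well at 0.62 m is 0.152 m downgradient of the peak.
√(4πDt) = 1.023 m, giving peak height M/(n_e·A·√(4πDt)) = 4.5/(0.28 × 5.6 × 1.023) = 2.805 kg/m³.
(x−vt)²/(4Dt) = (0.152)²/(4 × 0.016 × 5.2) = 0.06942; exp(−0.06942) = 0.9329.
C = 2.805 × 0.9329 = 2.62 kg/m³.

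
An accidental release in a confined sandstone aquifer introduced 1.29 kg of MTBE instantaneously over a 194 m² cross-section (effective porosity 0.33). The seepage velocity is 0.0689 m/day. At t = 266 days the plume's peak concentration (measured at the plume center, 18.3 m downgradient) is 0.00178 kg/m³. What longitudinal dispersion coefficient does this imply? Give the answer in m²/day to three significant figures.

0.0383 m²/day

At the plume center C_max = M/(n_e·A·√(4πDt)), so D = M²/(4πt·(n_e·A·C_max)²).
n_e·A·C_max = 0.33 × 194 × 0.00178 = 0.1140 kg/m.
D = 1.29²/(4π × 266 × 0.1140²) = 0.0383 m²/day.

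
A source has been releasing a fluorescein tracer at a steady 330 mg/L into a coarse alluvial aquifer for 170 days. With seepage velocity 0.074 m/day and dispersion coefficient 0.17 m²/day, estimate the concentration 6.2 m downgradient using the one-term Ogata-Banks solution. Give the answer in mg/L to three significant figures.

For a continuous step input, C/C₀ ≈ ½·erfc((x−vt)/(2√(Dt))).
vt = 0.074 × 170 = 12.58 m and 2√(Dt) = 2√(0.17 × 170) = 10.75 m.
Argument (x−vt)/(2√(Dt)) = (6.2 − 12.58)/10.75 = -0.5935; ½·erfc(-0.5935) = 0.7994.
C = 330 × 0.7994 = 264 mg/L.

264 mg/L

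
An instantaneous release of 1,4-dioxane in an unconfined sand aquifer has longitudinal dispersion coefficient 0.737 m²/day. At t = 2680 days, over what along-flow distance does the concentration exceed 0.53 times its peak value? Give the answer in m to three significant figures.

142 m

The plume is Gaussian with σ = √(2Dt) = √(2 × 0.737 × 2680) = 62.85 m.
C/C_peak = exp(−Δx²/(2σ²)) = 0.53 ⇒ Δx = σ·√(−2 ln 0.53) = 62.85 × 1.127 = 70.83 m.
Width = 2Δx = 142 m.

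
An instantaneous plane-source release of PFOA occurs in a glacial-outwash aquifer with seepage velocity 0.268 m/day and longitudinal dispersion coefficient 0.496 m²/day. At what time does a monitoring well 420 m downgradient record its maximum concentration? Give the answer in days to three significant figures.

For the 1D instantaneous-source solution, setting ∂C/∂t = 0 at fixed x gives v²t² + 2Dt − x² = 0, so t = (√(D² + v²x²) − D)/v².
√(D² + v²x²) = √(0.496² + 0.268² × 420²) = 112.6; v² = 0.071824.
t = (112.6 − 0.496)/0.071824 = 1560 days (vs. the pure-advection estimate x/v = 1570 d).

1560 days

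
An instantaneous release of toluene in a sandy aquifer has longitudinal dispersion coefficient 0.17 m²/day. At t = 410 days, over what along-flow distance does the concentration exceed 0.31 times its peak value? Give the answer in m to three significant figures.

36.1 m

The plume is Gaussian with σ = √(2Dt) = √(2 × 0.17 × 410) = 11.81 m.
C/C_peak = exp(−Δx²/(2σ²)) = 0.31 ⇒ Δx = σ·√(−2 ln 0.31) = 11.81 × 1.530 = 18.07 m.
Width = 2Δx = 36.1 m.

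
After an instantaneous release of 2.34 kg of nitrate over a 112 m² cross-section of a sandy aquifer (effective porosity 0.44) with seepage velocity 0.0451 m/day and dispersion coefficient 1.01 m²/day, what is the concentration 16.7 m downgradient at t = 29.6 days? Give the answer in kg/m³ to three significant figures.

0.000340 kg/m³

For an instantaneous plane source, C(x,t) = M/(n_e·A·√(4πDt)) · exp(−(x−vt)²/(4Dt)), with n_e·A the pore (flow) area.
Plume center vt = 0.0451 × 29.6 = 1.33496 m, so the well at 16.7 m is 15.36504 m downgradient of the peak.
√(4πDt) = 19.38 m, giving peak height M/(n_e·A·√(4πDt)) = 2.34/(0.44 × 112 × 19.38) = 0.002450 kg/m³.
(x−vt)²/(4Dt) = (15.36504)²/(4 × 1.01 × 29.6) = 1.974; exp(−1.974) = 0.1389.
C = 0.002450 × 0.1389 = 0.000340 kg/m³.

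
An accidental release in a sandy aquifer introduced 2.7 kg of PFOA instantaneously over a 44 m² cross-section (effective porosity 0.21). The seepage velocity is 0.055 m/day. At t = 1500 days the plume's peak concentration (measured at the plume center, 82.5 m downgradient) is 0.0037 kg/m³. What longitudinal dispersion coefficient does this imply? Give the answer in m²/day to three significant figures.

At the plume center C_max = M/(n_e·A·√(4πDt)), so D = M²/(4πt·(n_e·A·C_max)²).
n_e·A·C_max = 0.21 × 44 × 0.0037 = 0.03419 kg/m.
D = 2.7²/(4π × 1500 × 0.03419²) = 0.331 m²/day.

0.331 m²/day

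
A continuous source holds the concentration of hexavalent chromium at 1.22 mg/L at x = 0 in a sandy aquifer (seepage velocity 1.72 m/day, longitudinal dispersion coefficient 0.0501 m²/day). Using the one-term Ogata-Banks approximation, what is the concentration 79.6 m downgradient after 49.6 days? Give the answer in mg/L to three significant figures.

For a continuous step input, C/C₀ ≈ ½·erfc((x−vt)/(2√(Dt))).
vt = 1.72 × 49.6 = 85.312 m and 2√(Dt) = 2√(0.0501 × 49.6) = 3.153 m.
Argument (x−vt)/(2√(Dt)) = (79.6 − 85.312)/3.153 = -1.812; ½·erfc(-1.812) = 0.9948.
C = 1.22 × 0.9948 = 1.21 mg/L.

1.21 mg/L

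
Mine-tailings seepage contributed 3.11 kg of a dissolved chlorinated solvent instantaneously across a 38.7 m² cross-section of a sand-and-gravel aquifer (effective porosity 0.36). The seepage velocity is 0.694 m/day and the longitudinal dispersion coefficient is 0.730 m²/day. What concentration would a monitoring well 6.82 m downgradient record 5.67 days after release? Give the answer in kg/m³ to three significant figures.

For an instantaneous plane source, C(x,t) = M/(n_e·A·√(4πDt)) · exp(−(x−vt)²/(4Dt)), with n_e·A the pore (flow) area.
Plume center vt = 0.694 × 5.67 = 3.93498 m, so the well at 6.82 m is 2.88502 m downgradient of the peak.
√(4πDt) = 7.212 m, giving peak height M/(n_e·A·√(4πDt)) = 3.11/(0.36 × 38.7 × 7.212) = 0.03095 kg/m³.
(x−vt)²/(4Dt) = (2.88502)²/(4 × 0.730 × 5.67) = 0.5027; exp(−0.5027) = 0.6049.
C = 0.03095 × 0.6049 = 0.0187 kg/m³.

0.0187 kg/m³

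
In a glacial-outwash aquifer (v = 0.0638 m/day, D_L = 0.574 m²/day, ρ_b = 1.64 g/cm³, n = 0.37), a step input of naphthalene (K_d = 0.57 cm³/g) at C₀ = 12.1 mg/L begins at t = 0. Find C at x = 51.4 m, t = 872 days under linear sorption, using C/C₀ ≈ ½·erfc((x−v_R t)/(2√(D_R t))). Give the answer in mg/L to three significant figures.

0.209 mg/L

Retardation factor R = 1 + ρ_b·K_d/n = 1 + 1.64 × 0.57/0.37 = 3.526.
Sorption retards both mechanisms: v_R = v/R = 0.01809 m/day, D_R = D/R = 0.1628 m²/day.
v_R·t = 0.01809 × 872 = 15.77448 m; 2√(D_R t) = 23.83 m; argument = (51.4 − 15.77448)/23.83 = 1.495.
C = C₀ × ½·erfc(1.495) = 12.1 × 0.01725 = 0.209 mg/L.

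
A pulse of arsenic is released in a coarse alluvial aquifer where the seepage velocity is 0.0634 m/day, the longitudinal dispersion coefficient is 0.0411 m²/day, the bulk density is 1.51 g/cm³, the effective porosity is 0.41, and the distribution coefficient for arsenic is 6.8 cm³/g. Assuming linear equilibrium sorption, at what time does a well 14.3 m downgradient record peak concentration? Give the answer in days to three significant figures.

5610 days

Retardation factor R = 1 + ρ_b·K_d/n = 1 + 1.51 × 6.8/0.41 = 26.04.
Sorption retards both mechanisms: v_R = v/R = 0.002435 m/day, D_R = D/R = 0.001578 m²/day.
Peak time from v_R²t² + 2D_R t − x² = 0: t = (√(D_R² + v_R²x²) − D_R)/v_R².
√(D_R² + v_R²x²) = √(0.001578² + 0.002435² × 14.3²) = 0.03486; v_R² = 5.929e-06.
t = (0.03486 − 0.001578)/5.929e-06 = 5610 days.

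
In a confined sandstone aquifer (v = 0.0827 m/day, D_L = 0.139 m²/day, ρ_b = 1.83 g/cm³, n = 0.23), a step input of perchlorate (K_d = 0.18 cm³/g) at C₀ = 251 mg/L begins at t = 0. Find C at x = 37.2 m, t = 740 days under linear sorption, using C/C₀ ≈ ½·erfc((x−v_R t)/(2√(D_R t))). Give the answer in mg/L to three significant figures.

23.9 mg/L

Retardation factor R = 1 + ρ_b·K_d/n = 1 + 1.83 × 0.18/0.23 = 2.432.
Sorption retards both mechanisms: v_R = v/R = 0.03400 m/day, D_R = D/R = 0.05715 m²/day.
v_R·t = 0.03400 × 740 = 25.16 m; 2√(D_R t) = 13.01 m; argument = (37.2 − 25.16)/13.01 = 0.9254.
C = C₀ × ½·erfc(0.9254) = 251 × 0.09532 = 23.9 mg/L.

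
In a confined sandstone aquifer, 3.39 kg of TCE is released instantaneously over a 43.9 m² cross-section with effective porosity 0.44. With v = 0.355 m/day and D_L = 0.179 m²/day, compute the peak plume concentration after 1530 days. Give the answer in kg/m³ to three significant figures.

0.00299 kg/m³

The peak of an instantaneous 1D plume sits at x = vt; there the Gaussian factor is 1 and C_max = M/(n_e·A·√(4πDt)), where n_e·A is the pore area the mass is dissolved in.
√(4πDt) = √(4π × 0.179 × 1530) = 58.66 m, so C_max = 3.39/(0.44 × 43.9 × 58.66) = 0.00299 kg/m³.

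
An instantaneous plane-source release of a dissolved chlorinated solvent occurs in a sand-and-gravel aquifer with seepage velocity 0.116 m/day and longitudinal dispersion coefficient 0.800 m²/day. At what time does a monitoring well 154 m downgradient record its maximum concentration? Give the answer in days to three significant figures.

For the 1D instantaneous-source solution, setting ∂C/∂t = 0 at fixed x gives v²t² + 2Dt − x² = 0, so t = (√(D² + v²x²) − D)/v².
√(D² + v²x²) = √(0.800² + 0.116² × 154²) = 17.88; v² = 0.013456.
t = (17.88 − 0.800)/0.013456 = 1270 days (vs. the pure-advection estimate x/v = 1330 d).

1270 days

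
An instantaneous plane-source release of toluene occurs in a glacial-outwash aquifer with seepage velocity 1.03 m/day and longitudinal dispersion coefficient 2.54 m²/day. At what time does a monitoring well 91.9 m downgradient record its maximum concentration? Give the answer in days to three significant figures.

For the 1D instantaneous-source solution, setting ∂C/∂t = 0 at fixed x gives v²t² + 2Dt − x² = 0, so t = (√(D² + v²x²) − D)/v².
√(D² + v²x²) = √(2.54² + 1.03² × 91.9²) = 94.69; v² = 1.0609.
t = (94.69 − 2.54)/1.0609 = 86.9 days (vs. the pure-advection estimate x/v = 89.2 d).

86.9 days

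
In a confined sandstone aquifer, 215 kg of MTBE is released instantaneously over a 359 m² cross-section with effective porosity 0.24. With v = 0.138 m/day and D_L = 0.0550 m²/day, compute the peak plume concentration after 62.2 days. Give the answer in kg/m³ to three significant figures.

The peak of an instantaneous 1D plume sits at x = vt; there the Gaussian factor is 1 and C_max = M/(n_e·A·√(4πDt)), where n_e·A is the pore area the mass is dissolved in.
√(4πDt) = √(4π × 0.0550 × 62.2) = 6.557 m, so C_max = 215/(0.24 × 359 × 6.557) = 0.381 kg/m³.

0.381 kg/m³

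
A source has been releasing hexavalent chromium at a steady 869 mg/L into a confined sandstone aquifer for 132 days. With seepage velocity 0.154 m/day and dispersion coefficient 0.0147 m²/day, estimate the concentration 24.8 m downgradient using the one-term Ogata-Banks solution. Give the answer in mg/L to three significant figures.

For a continuous step input, C/C₀ ≈ ½·erfc((x−vt)/(2√(Dt))).
vt = 0.154 × 132 = 20.328 m and 2√(Dt) = 2√(0.0147 × 132) = 2.786 m.
Argument (x−vt)/(2√(Dt)) = (24.8 − 20.328)/2.786 = 1.605; ½·erfc(1.605) = 0.01161.
C = 869 × 0.01161 = 10.1 mg/L.

10.1 mg/L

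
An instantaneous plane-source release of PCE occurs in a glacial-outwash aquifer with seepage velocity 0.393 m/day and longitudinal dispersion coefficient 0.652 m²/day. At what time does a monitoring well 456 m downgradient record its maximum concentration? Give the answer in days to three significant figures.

For the 1D instantaneous-source solution, setting ∂C/∂t = 0 at fixed x gives v²t² + 2Dt − x² = 0, so t = (√(D² + v²x²) − D)/v².
√(D² + v²x²) = √(0.652² + 0.393² × 456²) = 179.2; v² = 0.154449.
t = (179.2 − 0.652)/0.154449 = 1160 days (vs. the pure-advection estimate x/v = 1160 d).

1160 days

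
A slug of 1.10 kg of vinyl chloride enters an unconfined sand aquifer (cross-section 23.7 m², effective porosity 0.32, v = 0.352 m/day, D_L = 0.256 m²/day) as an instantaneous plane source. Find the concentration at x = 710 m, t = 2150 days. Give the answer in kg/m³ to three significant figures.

0.000645 kg/m³

For an instantaneous plane source, C(x,t) = M/(n_e·A·√(4πDt)) · exp(−(x−vt)²/(4Dt)), with n_e·A the pore (flow) area.
Plume center vt = 0.352 × 2150 = 756.8 m, so the well at 710 m is 46.8 m upgradient of the peak.
√(4πDt) = 83.17 m, giving peak height M/(n_e·A·√(4πDt)) = 1.10/(0.32 × 23.7 × 83.17) = 0.001744 kg/m³.
(x−vt)²/(4Dt) = (-46.8)²/(4 × 0.256 × 2150) = 0.9948; exp(−0.9948) = 0.3698.
C = 0.001744 × 0.3698 = 0.000645 kg/m³.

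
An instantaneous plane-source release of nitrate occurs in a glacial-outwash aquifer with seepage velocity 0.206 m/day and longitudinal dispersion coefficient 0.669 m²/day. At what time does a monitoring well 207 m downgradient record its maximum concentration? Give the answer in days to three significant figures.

989 days

For the 1D instantaneous-source solution, setting ∂C/∂t = 0 at fixed x gives v²t² + 2Dt − x² = 0, so t = (√(D² + v²x²) − D)/v².
√(D² + v²x²) = √(0.669² + 0.206² × 207²) = 42.65; v² = 0.042436.
t = (42.65 − 0.669)/0.042436 = 989 days (vs. the pure-advection estimate x/v = 1000 d).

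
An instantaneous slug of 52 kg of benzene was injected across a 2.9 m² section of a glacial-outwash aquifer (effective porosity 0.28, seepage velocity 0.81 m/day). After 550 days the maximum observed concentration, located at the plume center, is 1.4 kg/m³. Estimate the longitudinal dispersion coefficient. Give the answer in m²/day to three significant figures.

0.303 m²/day

At the plume center C_max = M/(n_e·A·√(4πDt)), so D = M²/(4πt·(n_e·A·C_max)²).
n_e·A·C_max = 0.28 × 2.9 × 1.4 = 1.137 kg/m.
D = 52²/(4π × 550 × 1.137²) = 0.303 m²/day.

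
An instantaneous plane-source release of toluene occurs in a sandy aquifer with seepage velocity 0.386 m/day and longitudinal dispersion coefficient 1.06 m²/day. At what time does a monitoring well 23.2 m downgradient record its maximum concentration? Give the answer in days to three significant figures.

53.4 days

For the 1D instantaneous-source solution, setting ∂C/∂t = 0 at fixed x gives v²t² + 2Dt − x² = 0, so t = (√(D² + v²x²) − D)/v².
√(D² + v²x²) = √(1.06² + 0.386² × 23.2²) = 9.018; v² = 0.148996.
t = (9.018 − 1.06)/0.148996 = 53.4 days (vs. the pure-advection estimate x/v = 60.1 d).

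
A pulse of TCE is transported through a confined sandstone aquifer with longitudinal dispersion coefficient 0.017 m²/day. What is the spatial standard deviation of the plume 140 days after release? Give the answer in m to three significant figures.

Dispersive spreading gives a Gaussian with σ² = 2Dt; advection only shifts the center.
σ = √(2 × 0.017 × 140) = 2.18 m.

2.18 m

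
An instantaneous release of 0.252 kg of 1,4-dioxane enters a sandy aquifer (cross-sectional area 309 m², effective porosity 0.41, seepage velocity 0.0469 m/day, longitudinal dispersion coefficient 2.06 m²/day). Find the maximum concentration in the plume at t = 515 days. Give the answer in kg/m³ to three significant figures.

1.72e-05 kg/m³

The peak of an instantaneous 1D plume sits at x = vt; there the Gaussian factor is 1 and C_max = M/(n_e·A·√(4πDt)), where n_e·A is the pore area the mass is dissolved in.
√(4πDt) = √(4π × 2.06 × 515) = 115.5 m, so C_max = 0.252/(0.41 × 309 × 115.5) = 1.72e-05 kg/m³.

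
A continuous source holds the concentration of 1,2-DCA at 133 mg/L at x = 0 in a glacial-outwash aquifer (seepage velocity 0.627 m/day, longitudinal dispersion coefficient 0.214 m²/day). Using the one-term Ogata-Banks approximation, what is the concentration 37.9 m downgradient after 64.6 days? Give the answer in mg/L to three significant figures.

91.7 mg/L

For a continuous step input, C/C₀ ≈ ½·erfc((x−vt)/(2√(Dt))).
vt = 0.627 × 64.6 = 40.5042 m and 2√(Dt) = 2√(0.214 × 64.6) = 7.436 m.
Argument (x−vt)/(2√(Dt)) = (37.9 − 40.5042)/7.436 = -0.3502; ½·erfc(-0.3502) = 0.6898.
C = 133 × 0.6898 = 91.7 mg/L.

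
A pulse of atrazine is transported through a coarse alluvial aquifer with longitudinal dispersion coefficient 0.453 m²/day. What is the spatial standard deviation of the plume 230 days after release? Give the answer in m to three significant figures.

14.4 m

Dispersive spreading gives a Gaussian with σ² = 2Dt; advection only shifts the center.
σ = √(2 × 0.453 × 230) = 14.4 m.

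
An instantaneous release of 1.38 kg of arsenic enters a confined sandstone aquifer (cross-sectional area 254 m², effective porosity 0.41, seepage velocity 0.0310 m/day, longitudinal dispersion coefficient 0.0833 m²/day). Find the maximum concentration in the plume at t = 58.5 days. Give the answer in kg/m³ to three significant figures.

0.00169 kg/m³

The peak of an instantaneous 1D plume sits at x = vt; there the Gaussian factor is 1 and C_max = M/(n_e·A·√(4πDt)), where n_e·A is the pore area the mass is dissolved in.
√(4πDt) = √(4π × 0.0833 × 58.5) = 7.825 m, so C_max = 1.38/(0.41 × 254 × 7.825) = 0.00169 kg/m³.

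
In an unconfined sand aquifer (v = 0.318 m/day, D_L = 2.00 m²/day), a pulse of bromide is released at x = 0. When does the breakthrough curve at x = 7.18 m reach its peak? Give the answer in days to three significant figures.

10.2 days

For the 1D instantaneous-source solution, setting ∂C/∂t = 0 at fixed x gives v²t² + 2Dt − x² = 0, so t = (√(D² + v²x²) − D)/v².
√(D² + v²x²) = √(2.00² + 0.318² × 7.18²) = 3.035; v² = 0.101124.
t = (3.035 − 2.00)/0.101124 = 10.2 days (vs. the pure-advection estimate x/v = 22.6 d).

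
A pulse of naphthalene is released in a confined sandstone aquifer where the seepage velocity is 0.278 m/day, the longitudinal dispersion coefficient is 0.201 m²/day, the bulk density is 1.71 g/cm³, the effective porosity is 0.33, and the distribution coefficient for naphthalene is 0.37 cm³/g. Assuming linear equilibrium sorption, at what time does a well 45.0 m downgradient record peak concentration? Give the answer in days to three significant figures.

465 days

Retardation factor R = 1 + ρ_b·K_d/n = 1 + 1.71 × 0.37/0.33 = 2.917.
Sorption retards both mechanisms: v_R = v/R = 0.09530 m/day, D_R = D/R = 0.06891 m²/day.
Peak time from v_R²t² + 2D_R t − x² = 0: t = (√(D_R² + v_R²x²) − D_R)/v_R².
√(D_R² + v_R²x²) = √(0.06891² + 0.09530² × 45.0²) = 4.289; v_R² = 0.009082.
t = (4.289 − 0.06891)/0.009082 = 465 days.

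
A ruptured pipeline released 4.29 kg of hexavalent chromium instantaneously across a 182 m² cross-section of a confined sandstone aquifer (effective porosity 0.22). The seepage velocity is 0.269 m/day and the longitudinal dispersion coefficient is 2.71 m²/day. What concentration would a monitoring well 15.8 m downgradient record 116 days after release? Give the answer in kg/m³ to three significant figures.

0.00141 kg/m³

For an instantaneous plane source, C(x,t) = M/(n_e·A·√(4πDt)) · exp(−(x−vt)²/(4Dt)), with n_e·A the pore (flow) area.
Plume center vt = 0.269 × 116 = 31.204 m, so the well at 15.8 m is 15.404 m upgradient of the peak.
√(4πDt) = 62.85 m, giving peak height M/(n_e·A·√(4πDt)) = 4.29/(0.22 × 182 × 62.85) = 0.001705 kg/m³.
(x−vt)²/(4Dt) = (-15.404)²/(4 × 2.71 × 116) = 0.1887; exp(−0.1887) = 0.8280.
C = 0.001705 × 0.8280 = 0.00141 kg/m³.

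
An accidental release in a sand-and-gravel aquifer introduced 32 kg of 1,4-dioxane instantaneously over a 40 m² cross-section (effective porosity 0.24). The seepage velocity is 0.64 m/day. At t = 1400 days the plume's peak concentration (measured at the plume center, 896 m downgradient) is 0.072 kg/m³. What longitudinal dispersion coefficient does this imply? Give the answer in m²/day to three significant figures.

0.122 m²/day

At the plume center C_max = M/(n_e·A·√(4πDt)), so D = M²/(4πt·(n_e·A·C_max)²).
n_e·A·C_max = 0.24 × 40 × 0.072 = 0.6912 kg/m.
D = 32²/(4π × 1400 × 0.6912²) = 0.122 m²/day.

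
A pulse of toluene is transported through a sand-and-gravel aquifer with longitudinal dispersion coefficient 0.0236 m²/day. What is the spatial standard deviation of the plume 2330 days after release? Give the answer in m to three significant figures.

10.5 m

Dispersive spreading gives a Gaussian with σ² = 2Dt; advection only shifts the center.
σ = √(2 × 0.0236 × 2330) = 10.5 m.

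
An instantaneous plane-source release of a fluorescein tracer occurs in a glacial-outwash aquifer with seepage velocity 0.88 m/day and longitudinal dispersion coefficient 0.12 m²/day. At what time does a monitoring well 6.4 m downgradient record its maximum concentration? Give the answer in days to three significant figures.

7.12 days

For the 1D instantaneous-source solution, setting ∂C/∂t = 0 at fixed x gives v²t² + 2Dt − x² = 0, so t = (√(D² + v²x²) − D)/v².
√(D² + v²x²) = √(0.12² + 0.88² × 6.4²) = 5.633; v² = 0.7744.
t = (5.633 − 0.12)/0.7744 = 7.12 days (vs. the pure-advection estimate x/v = 7.27 d).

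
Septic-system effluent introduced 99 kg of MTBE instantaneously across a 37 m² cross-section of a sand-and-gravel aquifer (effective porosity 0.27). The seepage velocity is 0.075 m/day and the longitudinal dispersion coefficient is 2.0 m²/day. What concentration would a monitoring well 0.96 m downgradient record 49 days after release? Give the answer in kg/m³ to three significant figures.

For an instantaneous plane source, C(x,t) = M/(n_e·A·√(4πDt)) · exp(−(x−vt)²/(4Dt)), with n_e·A the pore (flow) area.
Plume center vt = 0.075 × 49 = 3.675 m, so the well at 0.96 m is 2.715 m upgradient of the peak.
√(4πDt) = 35.09 m, giving peak height M/(n_e·A·√(4πDt)) = 99/(0.27 × 37 × 35.09) = 0.2824 kg/m³.
(x−vt)²/(4Dt) = (-2.715)²/(4 × 2.0 × 49) = 0.01880; exp(−0.01880) = 0.9814.
C = 0.2824 × 0.9814 = 0.277 kg/m³.

0.277 kg/m³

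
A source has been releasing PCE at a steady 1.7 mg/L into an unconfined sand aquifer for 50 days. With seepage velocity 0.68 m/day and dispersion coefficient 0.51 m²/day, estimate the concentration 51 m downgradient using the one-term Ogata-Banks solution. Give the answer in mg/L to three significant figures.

0.0147 mg/L

For a continuous step input, C/C₀ ≈ ½·erfc((x−vt)/(2√(Dt))).
vt = 0.68 × 50 = 34 m and 2√(Dt) = 2√(0.51 × 50) = 10.10 m.
Argument (x−vt)/(2√(Dt)) = (51 − 34)/10.10 = 1.683; ½·erfc(1.683) = 0.008653.
C = 1.7 × 0.008653 = 0.0147 mg/L.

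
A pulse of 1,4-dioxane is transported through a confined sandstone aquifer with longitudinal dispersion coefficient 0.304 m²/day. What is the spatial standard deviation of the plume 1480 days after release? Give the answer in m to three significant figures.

30.0 m

Dispersive spreading gives a Gaussian with σ² = 2Dt; advection only shifts the center.
σ = √(2 × 0.304 × 1480) = 30.0 m.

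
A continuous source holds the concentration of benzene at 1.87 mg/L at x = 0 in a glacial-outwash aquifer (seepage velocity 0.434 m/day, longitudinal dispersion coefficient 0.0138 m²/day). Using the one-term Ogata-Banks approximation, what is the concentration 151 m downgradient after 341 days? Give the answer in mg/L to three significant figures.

0.306 mg/L

For a continuous step input, C/C₀ ≈ ½·erfc((x−vt)/(2√(Dt))).
vt = 0.434 × 341 = 147.994 m and 2√(Dt) = 2√(0.0138 × 341) = 4.339 m.
Argument (x−vt)/(2√(Dt)) = (151 − 147.994)/4.339 = 0.6928; ½·erfc(0.6928) = 0.1636.
C = 1.87 × 0.1636 = 0.306 mg/L.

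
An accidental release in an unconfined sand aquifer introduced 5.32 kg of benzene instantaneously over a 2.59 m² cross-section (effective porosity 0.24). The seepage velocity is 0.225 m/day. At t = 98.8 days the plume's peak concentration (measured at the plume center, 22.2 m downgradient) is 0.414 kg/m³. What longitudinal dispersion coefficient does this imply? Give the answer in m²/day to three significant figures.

0.344 m²/day

At the plume center C_max = M/(n_e·A·√(4πDt)), so D = M²/(4πt·(n_e·A·C_max)²).
n_e·A·C_max = 0.24 × 2.59 × 0.414 = 0.2573 kg/m.
D = 5.32²/(4π × 98.8 × 0.2573²) = 0.344 m²/day.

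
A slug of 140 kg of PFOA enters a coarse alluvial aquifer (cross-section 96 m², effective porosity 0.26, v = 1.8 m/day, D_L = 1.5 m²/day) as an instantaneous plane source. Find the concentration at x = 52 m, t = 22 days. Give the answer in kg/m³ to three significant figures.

For an instantaneous plane source, C(x,t) = M/(n_e·A·√(4πDt)) · exp(−(x−vt)²/(4Dt)), with n_e·A the pore (flow) area.
Plume center vt = 1.8 × 22 = 39.6 m, so the well at 52 m is 12.4 m downgradient of the peak.
√(4πDt) = 20.36 m, giving peak height M/(n_e·A·√(4πDt)) = 140/(0.26 × 96 × 20.36) = 0.2755 kg/m³.
(x−vt)²/(4Dt) = (12.4)²/(4 × 1.5 × 22) = 1.165; exp(−1.165) = 0.3119.
C = 0.2755 × 0.3119 = 0.0859 kg/m³.

0.0859 kg/m³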